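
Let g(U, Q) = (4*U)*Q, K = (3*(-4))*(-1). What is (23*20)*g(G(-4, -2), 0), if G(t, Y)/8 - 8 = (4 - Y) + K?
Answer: 0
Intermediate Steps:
K = 12 (K = -12*(-1) = 12)
G(t, Y) = 192 - 8*Y (G(t, Y) = 64 + 8*((4 - Y) + 12) = 64 + 8*(16 - Y) = 64 + (128 - 8*Y) = 192 - 8*Y)
g(U, Q) = 4*Q*U
(23*20)*g(G(-4, -2), 0) = (23*20)*(4*0*(192 - 8*(-2))) = 460*(4*0*(192 + 16)) = 460*(4*0*208) = 460*0 = 0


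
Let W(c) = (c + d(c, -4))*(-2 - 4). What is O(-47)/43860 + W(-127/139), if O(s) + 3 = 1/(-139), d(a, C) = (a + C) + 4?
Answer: 33421111/3048270 ≈ 10.964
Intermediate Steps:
d(a, C) = 4 + C + a (d(a, C) = (C + a) + 4 = 4 + C + a)
W(c) = -12*c (W(c) = (c + (4 - 4 + c))*(-2 - 4) = (c + c)*(-6) = (2*c)*(-6) = -12*c)
O(s) = -418/139 (O(s) = -3 + 1/(-139) = -3 - 1/139 = -418/139)
O(-47)/43860 + W(-127/139) = -418/139/43860 - (-1524)/139 = -418/139*1/43860 - (-1524)/139 = -209/3048270 - 12*(-127/139) = -209/3048270 + 1524/139 = 33421111/3048270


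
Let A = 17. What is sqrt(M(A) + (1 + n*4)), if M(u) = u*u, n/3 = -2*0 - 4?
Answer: 11*sqrt(2) ≈ 15.556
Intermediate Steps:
n = -12 (n = 3*(-2*0 - 4) = 3*(0 - 4) = 3*(-4) = -12)
M(u) = u**2
sqrt(M(A) + (1 + n*4)) = sqrt(17**2 + (1 - 12*4)) = sqrt(289 + (1 - 48)) = sqrt(289 - 47) = sqrt(242) = 11*sqrt(2)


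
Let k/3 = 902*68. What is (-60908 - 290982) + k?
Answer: -167882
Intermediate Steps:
k = 184008 (k = 3*(902*68) = 3*61336 = 184008)
(-60908 - 290982) + k = (-60908 - 290982) + 184008 = -351890 + 184008 = -167882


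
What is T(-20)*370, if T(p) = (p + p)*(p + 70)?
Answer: -740000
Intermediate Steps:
T(p) = 2*p*(70 + p) (T(p) = (2*p)*(70 + p) = 2*p*(70 + p))
T(-20)*370 = (2*(-20)*(70 - 20))*370 = (2*(-20)*50)*370 = -2000*370 = -740000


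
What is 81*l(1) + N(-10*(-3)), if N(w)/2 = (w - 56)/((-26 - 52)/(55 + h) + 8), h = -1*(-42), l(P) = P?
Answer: 25747/349 ≈ 73.774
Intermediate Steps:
h = 42
N(w) = -5432/349 + 97*w/349 (N(w) = 2*((w - 56)/((-26 - 52)/(55 + 42) + 8)) = 2*((-56 + w)/(-78/97 + 8)) = 2*((-56 + w)/(698/97)) = 2*((-56 + w)*(97/698)) = 2*(-2716/349 + 97*w/698) = -5432/349 + 97*w/349)
81*l(1) + N(-10*(-3)) = 81*1 + (-5432/349 + 97*(-10*(-3))/349) = 81 + (-5432/349 + (97/349)*30) = 81 + (-5432/349 + 2910/349) = 81 - 2522/349 = 25747/349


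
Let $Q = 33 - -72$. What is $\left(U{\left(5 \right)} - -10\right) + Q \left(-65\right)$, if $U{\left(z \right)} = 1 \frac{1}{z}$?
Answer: $- \frac{34074}{5} \approx -6814.8$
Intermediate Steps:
$Q = 105$ ($Q = 33 + 72 = 105$)
$U{\left(z \right)} = \frac{1}{z}$
$\left(U{\left(5 \right)} - -10\right) + Q \left(-65\right) = \left(\frac{1}{5} - -10\right) + 105 \left(-65\right) = \left(\frac{1}{5} + 10\right) - 6825 = \frac{51}{5} - 6825 = - \frac{34074}{5}$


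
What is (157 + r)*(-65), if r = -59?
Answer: -6370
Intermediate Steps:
(157 + r)*(-65) = (157 - 59)*(-65) = 98*(-65) = -6370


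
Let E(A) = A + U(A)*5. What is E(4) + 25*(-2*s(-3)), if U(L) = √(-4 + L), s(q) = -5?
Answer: 254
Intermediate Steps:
E(A) = A + 5*√(-4 + A) (E(A) = A + √(-4 + A)*5 = A + 5*√(-4 + A))
E(4) + 25*(-2*s(-3)) = (4 + 5*√(-4 + 4)) + 25*(-2*(-5)) = (4 + 5*√0) + 25*10 = (4 + 5*0) + 250 = (4 + 0) + 250 = 4 + 250 = 254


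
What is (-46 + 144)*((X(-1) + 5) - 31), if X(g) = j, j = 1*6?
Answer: -1960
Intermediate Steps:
j = 6
X(g) = 6
(-46 + 144)*((X(-1) + 5) - 31) = (-46 + 144)*((6 + 5) - 31) = 98*(11 - 31) = 98*(-20) = -1960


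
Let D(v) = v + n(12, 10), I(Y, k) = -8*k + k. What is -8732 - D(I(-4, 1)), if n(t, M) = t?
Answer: -8737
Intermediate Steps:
I(Y, k) = -7*k
D(v) = 12 + v (D(v) = v + 12 = 12 + v)
-8732 - D(I(-4, 1)) = -8732 - (12 - 7*1) = -8732 - (12 - 7) = -8732 - 1*5 = -8732 - 5 = -8737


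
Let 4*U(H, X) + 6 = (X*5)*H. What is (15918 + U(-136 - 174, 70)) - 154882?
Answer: -332181/2 ≈ -1.6609e+5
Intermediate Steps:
U(H, X) = -3/2 + 5*H*X/4 (U(H, X) = -3/2 + ((X*5)*H)/4 = -3/2 + ((5*X)*H)/4 = -3/2 + (5*H*X)/4 = -3/2 + 5*H*X/4)
(15918 + U(-136 - 174, 70)) - 154882 = (15918 + (-3/2 + (5/4)*(-136 - 174)*70)) - 154882 = (15918 + (-3/2 + (5/4)*(-310)*70)) - 154882 = (15918 + (-3/2 - 27125)) - 154882 = (15918 - 54253/2) - 154882 = -22417/2 - 154882 = -332181/2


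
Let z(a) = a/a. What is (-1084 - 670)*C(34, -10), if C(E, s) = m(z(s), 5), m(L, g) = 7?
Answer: -12278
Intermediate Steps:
z(a) = 1
C(E, s) = 7
(-1084 - 670)*C(34, -10) = (-1084 - 670)*7 = -1754*7 = -12278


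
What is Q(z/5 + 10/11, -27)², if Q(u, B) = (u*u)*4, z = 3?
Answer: 759333136/9150625 ≈ 82.982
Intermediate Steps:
Q(u, B) = 4*u² (Q(u, B) = u²*4 = 4*u²)
Q(z/5 + 10/11, -27)² = (4*(3/5 + 10/11)²)² = (4*(3*(⅕) + 10*(1/11))²)² = (4*(⅗ + 10/11)²)² = (4*(83/55)²)² = (4*(6889/3025))² = (27556/3025)² = 759333136/9150625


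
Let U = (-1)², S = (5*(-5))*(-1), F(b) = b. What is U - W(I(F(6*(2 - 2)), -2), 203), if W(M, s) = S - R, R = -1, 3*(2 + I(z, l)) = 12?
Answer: -25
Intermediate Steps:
I(z, l) = 2 (I(z, l) = -2 + (⅓)*12 = -2 + 4 = 2)
S = 25 (S = -25*(-1) = 25)
W(M, s) = 26 (W(M, s) = 25 - 1*(-1) = 25 + 1 = 26)
U = 1
U - W(I(F(6*(2 - 2)), -2), 203) = 1 - 1*26 = 1 - 26 = -25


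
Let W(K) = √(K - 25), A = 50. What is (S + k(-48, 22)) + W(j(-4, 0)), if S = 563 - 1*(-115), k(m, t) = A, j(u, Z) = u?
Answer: 728 + I*√29 ≈ 728.0 + 5.3852*I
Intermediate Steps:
W(K) = √(-25 + K)
k(m, t) = 50
S = 678 (S = 563 + 115 = 678)
(S + k(-48, 22)) + W(j(-4, 0)) = (678 + 50) + √(-25 - 4) = 728 + √(-29) = 728 + I*√29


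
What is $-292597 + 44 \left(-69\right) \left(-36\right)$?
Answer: $-183301$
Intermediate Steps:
$-292597 + 44 \left(-69\right) \left(-36\right) = -292597 - -109296 = -292597 + 109296 = -183301$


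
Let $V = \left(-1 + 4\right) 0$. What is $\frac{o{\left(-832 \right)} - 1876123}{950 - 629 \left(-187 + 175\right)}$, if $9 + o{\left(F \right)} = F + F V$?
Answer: $- \frac{938482}{4249} \approx -220.87$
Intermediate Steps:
$V = 0$ ($V = 3 \cdot 0 = 0$)
$o{\left(F \right)} = -9 + F$ ($o{\left(F \right)} = -9 + \left(F + F 0\right) = -9 + \left(F + 0\right) = -9 + F$)
$\frac{o{\left(-832 \right)} - 1876123}{950 - 629 \left(-187 + 175\right)} = \frac{\left(-9 - 832\right) - 1876123}{950 - 629 \left(-187 + 175\right)} = \frac{-841 - 1876123}{950 - -7548} = - \frac{1876964}{950 + 7548} = - \frac{1876964}{8498} = \left(-1876964\right) \frac{1}{8498} = - \frac{938482}{4249}$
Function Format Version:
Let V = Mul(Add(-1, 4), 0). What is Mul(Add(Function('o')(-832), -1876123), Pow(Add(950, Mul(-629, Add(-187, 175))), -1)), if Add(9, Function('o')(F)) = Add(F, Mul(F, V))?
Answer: Rational(-938482, 4249) ≈ -220.87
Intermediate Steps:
V = 0 (V = Mul(3, 0) = 0)
Function('o')(F) = Add(-9, F) (Function('o')(F) = Add(-9, Add(F, Mul(F, 0))) = Add(-9, Add(F, 0)) = Add(-9, F))
Mul(Add(Function('o')(-832), -1876123), Pow(Add(950, Mul(-629, Add(-187, 175))), -1)) = Mul(Add(Add(-9, -832), -1876123), Pow(Add(950, Mul(-629, Add(-187, 175))), -1)) = Mul(Add(-841, -1876123), Pow(Add(950, Mul(-629, -12)), -1)) = Mul(-1876964, Pow(Add(950, 7548), -1)) = Mul(-1876964, Pow(8498, -1)) = Mul(-1876964, Rational(1, 8498)) = Rational(-938482, 4249)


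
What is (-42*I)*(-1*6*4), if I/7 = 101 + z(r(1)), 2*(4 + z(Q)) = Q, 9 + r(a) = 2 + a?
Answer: 663264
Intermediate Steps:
r(a) = -7 + a (r(a) = -9 + (2 + a) = -7 + a)
z(Q) = -4 + Q/2
I = 658 (I = 7*(101 + (-4 + (-7 + 1)/2)) = 7*(101 + (-4 + (½)*(-6))) = 7*(101 + (-4 - 3)) = 7*(101 - 7) = 7*94 = 658)
(-42*I)*(-1*6*4) = (-42*658)*(-1*6*4) = -(-165816)*4 = -27636*(-24) = 663264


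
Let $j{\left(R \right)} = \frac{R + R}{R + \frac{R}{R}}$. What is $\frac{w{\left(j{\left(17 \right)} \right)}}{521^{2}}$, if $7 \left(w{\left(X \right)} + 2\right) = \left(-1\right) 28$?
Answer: $- \frac{6}{271441} \approx -2.2104 \cdot 10^{-5}$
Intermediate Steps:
$j{\left(R \right)} = \frac{2 R}{1 + R}$ ($j{\left(R \right)} = \frac{2 R}{R + 1} = \frac{2 R}{1 + R}$)
$w{\left(X \right)} = -6$ ($w{\left(X \right)} = -2 + \frac{\left(-1\right) 28}{7} = -2 + \frac{1}{7} \left(-28\right) = -2 - 4 = -6$)
$\frac{w{\left(j{\left(17 \right)} \right)}}{521^{2}} = - \frac{6}{521^{2}} = - \frac{6}{271441}$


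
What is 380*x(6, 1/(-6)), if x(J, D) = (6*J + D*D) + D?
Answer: 122645/9 ≈ 13627.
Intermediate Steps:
x(J, D) = D + D² + 6*J (x(J, D) = (6*J + D²) + D = (D² + 6*J) + D = D + D² + 6*J)
380*x(6, 1/(-6)) = 380*(1/(-6) + (1/(-6))² + 6*6) = 380*(-⅙ + (-⅙)² + 36) = 380*(-⅙ + 1/36 + 36) = 380*(1291/36) = 122645/9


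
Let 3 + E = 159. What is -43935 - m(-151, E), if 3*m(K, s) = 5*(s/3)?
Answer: -132065/3 ≈ -44022.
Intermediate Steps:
E = 156 (E = -3 + 159 = 156)
m(K, s) = 5*s/9 (m(K, s) = (5*(s/3))/3 = (5*s/3)/3 = 5*s/9)
-43935 - m(-151, E) = -43935 - 5*156/9 = -43935 - 1*260/3 = -43935 - 260/3 = -132065/3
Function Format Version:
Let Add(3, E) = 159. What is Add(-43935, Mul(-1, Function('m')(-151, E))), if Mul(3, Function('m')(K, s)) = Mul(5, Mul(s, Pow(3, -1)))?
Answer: Rational(-132065, 3) ≈ -44022.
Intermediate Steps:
E = 156 (E = Add(-3, 159) = 156)
Function('m')(K, s) = Mul(Rational(5, 9), s) (Function('m')(K, s) = Mul(Rational(1, 3), Mul(5, Mul(s, Pow(3, -1)))) = Mul(Rational(1, 3), Mul(5, Mul(s, Rational(1, 3)))) = Mul(Rational(1, 3), Mul(5, Mul(Rational(1, 3), s))) = Mul(Rational(1, 3), Mul(Rational(5, 3), s)) = Mul(Rational(5, 9), s))
Add(-43935, Mul(-1, Function('m')(-151, E))) = Add(-43935, Mul(-1, Mul(Rational(5, 9), 156))) = Add(-43935, Mul(-1, Rational(260, 3))) = Add(-43935, Rational(-260, 3)) = Rational(-132065, 3)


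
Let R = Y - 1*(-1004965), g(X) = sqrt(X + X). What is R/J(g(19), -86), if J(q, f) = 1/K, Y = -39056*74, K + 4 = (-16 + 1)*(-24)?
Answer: -671123724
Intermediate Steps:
K = 356 (K = -4 + (-16 + 1)*(-24) = -4 - 15*(-24) = -4 + 360 = 356)
g(X) = sqrt(2)*sqrt(X) (g(X) = sqrt(2*X) = sqrt(2)*sqrt(X))
Y = -2890144
R = -1885179 (R = -2890144 - 1*(-1004965) = -2890144 + 1004965 = -1885179)
J(q, f) = 1/356
R/J(g(19), -86) = -1885179/1/356 = -1885179*356 = -671123724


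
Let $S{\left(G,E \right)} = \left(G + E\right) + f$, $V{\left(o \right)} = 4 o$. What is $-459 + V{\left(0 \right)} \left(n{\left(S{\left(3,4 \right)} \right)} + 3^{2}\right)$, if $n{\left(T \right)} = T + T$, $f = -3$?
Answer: $-459$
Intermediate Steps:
$S{\left(G,E \right)} = -3 + E + G$ ($S{\left(G,E \right)} = \left(G + E\right) - 3 = \left(E + G\right) - 3 = -3 + E + G$)
$n{\left(T \right)} = 2 T$
$-459 + V{\left(0 \right)} \left(n{\left(S{\left(3,4 \right)} \right)} + 3^{2}\right) = -459 + 4 \cdot 0 \left(2 \left(-3 + 4 + 3\right) + 3^{2}\right) = -459 + 0 \left(2 \cdot 4 + 9\right) = -459 + 0 \left(8 + 9\right) = -459 + 0 \cdot 17 = -459 + 0 = -459$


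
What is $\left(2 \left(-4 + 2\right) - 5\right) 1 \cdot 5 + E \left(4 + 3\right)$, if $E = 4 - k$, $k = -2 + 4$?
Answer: $-31$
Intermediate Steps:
$k = 2$
$E = 2$ ($E = 4 - 2 = 2$)
$\left(2 \left(-4 + 2\right) - 5\right) 1 \cdot 5 + E \left(4 + 3\right) = \left(2 \left(-4 + 2\right) - 5\right) 1 \cdot 5 + 2 \left(4 + 3\right) = \left(2 \left(-2\right) - 5\right) 5 + 2 \cdot 7 = \left(-4 - 5\right) 5 + 14 = \left(-9\right) 5 + 14 = -45 + 14 = -31$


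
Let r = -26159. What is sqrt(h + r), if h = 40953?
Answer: sqrt(14794) ≈ 121.63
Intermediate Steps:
sqrt(h + r) = sqrt(40953 - 26159) = sqrt(14794)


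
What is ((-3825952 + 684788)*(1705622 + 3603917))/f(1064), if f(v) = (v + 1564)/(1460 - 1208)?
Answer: -116746929343772/73 ≈ -1.5993e+12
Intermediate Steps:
f(v) = 391/63 + v/252 (f(v) = (1564 + v)/252 = (1564 + v)*(1/252) = 391/63 + v/252)
((-3825952 + 684788)*(1705622 + 3603917))/f(1064) = ((-3825952 + 684788)*(1705622 + 3603917))/(391/63 + (1/252)*1064) = (-3141164*5309539)/(391/63 + 38/9) = -16678132763396/73/7 = -16678132763396*7/73 = -116746929343772/73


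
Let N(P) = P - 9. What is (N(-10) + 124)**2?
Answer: 11025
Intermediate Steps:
N(P) = -9 + P
(N(-10) + 124)**2 = ((-9 - 10) + 124)**2 = (-19 + 124)**2 = 105**2 = 11025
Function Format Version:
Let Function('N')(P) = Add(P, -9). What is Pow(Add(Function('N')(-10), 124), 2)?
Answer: 11025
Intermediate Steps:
Function('N')(P) = Add(-9, P)
Pow(Add(Function('N')(-10), 124), 2) = Pow(Add(Add(-9, -10), 124), 2) = Pow(Add(-19, 124), 2) = Pow(105, 2) = 11025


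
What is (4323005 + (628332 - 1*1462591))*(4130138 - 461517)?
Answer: 12798886839266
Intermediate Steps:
(4323005 + (628332 - 1*1462591))*(4130138 - 461517) = (4323005 + (628332 - 1462591))*3668621 = (4323005 - 834259)*3668621 = 3488746*3668621 = 12798886839266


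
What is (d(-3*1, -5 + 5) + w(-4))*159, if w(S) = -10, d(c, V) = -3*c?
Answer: -159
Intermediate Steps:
(d(-3*1, -5 + 5) + w(-4))*159 = (-(-9) - 10)*159 = (-3*(-3) - 10)*159 = (9 - 10)*159 = -1*159 = -159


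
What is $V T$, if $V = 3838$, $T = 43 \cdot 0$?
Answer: $0$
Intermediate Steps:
$T = 0$
$V T = 3838 \cdot 0 = 0$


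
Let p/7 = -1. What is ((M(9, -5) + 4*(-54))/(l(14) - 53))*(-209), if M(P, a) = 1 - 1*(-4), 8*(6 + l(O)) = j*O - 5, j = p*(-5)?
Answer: 352792/13 ≈ 27138.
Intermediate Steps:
p = -7 (p = 7*(-1) = -7)
j = 35 (j = -7*(-5) = 35)
l(O) = -53/8 + 35*O/8 (l(O) = -6 + (35*O - 5)/8 = -6 + (-5 + 35*O)/8 = -6 + (-5/8 + 35*O/8) = -53/8 + 35*O/8)
M(P, a) = 5 (M(P, a) = 1 + 4 = 5)
((M(9, -5) + 4*(-54))/(l(14) - 53))*(-209) = ((5 + 4*(-54))/((-53/8 + (35/8)*14) - 53))*(-209) = ((5 - 216)/((-53/8 + 245/4) - 53))*(-209) = -211/(437/8 - 53)*(-209) = -211/13/8*(-209) = -211*8/13*(-209) = -1688/13*(-209) = 352792/13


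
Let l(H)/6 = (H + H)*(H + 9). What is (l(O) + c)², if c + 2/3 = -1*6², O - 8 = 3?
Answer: 60996100/9 ≈ 6.7773e+6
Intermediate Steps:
O = 11 (O = 8 + 3 = 11)
c = -110/3 (c = -⅔ - 1*6² = -⅔ - 1*36 = -⅔ - 36 = -110/3 ≈ -36.667)
l(H) = 12*H*(9 + H) (l(H) = 6*((H + H)*(H + 9)) = 6*((2*H)*(9 + H)) = 6*(2*H*(9 + H)) = 12*H*(9 + H))
(l(O) + c)² = (12*11*(9 + 11) - 110/3)² = (12*11*20 - 110/3)² = (2640 - 110/3)² = (7810/3)² = 60996100/9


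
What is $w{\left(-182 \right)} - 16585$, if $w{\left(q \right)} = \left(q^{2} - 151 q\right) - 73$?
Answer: $43948$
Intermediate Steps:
$w{\left(q \right)} = -73 + q^{2} - 151 q$
$w{\left(-182 \right)} - 16585 = \left(-73 + \left(-182\right)^{2} - -27482\right) - 16585 = \left(-73 + 33124 + 27482\right) - 16585 = 60533 - 16585 = 43948$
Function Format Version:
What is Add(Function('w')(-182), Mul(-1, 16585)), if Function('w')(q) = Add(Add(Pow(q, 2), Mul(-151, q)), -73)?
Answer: 43948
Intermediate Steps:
Function('w')(q) = Add(-73, Pow(q, 2), Mul(-151, q))
Add(Function('w')(-182), Mul(-1, 16585)) = Add(Add(-73, Pow(-182, 2), Mul(-151, -182)), Mul(-1, 16585)) = Add(Add(-73, 33124, 27482), -16585) = Add(60533, -16585) = 43948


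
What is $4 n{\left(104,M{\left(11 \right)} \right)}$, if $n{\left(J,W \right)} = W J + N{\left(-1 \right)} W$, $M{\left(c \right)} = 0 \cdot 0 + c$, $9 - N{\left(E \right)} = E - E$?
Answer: $4972$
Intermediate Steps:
$N{\left(E \right)} = 9$ ($N{\left(E \right)} = 9 - \left(E - E\right) = 9 - 0 = 9 + 0 = 9$)
$M{\left(c \right)} = c$ ($M{\left(c \right)} = 0 + c = c$)
$n{\left(J,W \right)} = 9 W + J W$ ($n{\left(J,W \right)} = W J + 9 W = J W + 9 W = 9 W + J W$)
$4 n{\left(104,M{\left(11 \right)} \right)} = 4 \cdot 11 \left(9 + 104\right) = 4 \cdot 11 \cdot 113 = 4 \cdot 1243 = 4972$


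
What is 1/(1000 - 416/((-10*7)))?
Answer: 35/35208 ≈ 0.00099409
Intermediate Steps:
1/(1000 - 416/((-10*7))) = 1/(1000 - 416/(-70)) = 1/(1000 - 416*(-1/70)) = 1/(1000 + 208/35) = 1/(35208/35) = 35/35208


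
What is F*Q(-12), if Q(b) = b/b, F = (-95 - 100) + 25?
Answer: -170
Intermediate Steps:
F = -170 (F = -195 + 25 = -170)
Q(b) = 1
F*Q(-12) = -170*1 = -170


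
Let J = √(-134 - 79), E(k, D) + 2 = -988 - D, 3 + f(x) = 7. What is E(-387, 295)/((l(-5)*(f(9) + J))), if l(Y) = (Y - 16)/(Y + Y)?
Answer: -51400/4809 + 12850*I*√213/4809 ≈ -10.688 + 38.998*I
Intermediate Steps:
f(x) = 4 (f(x) = -3 + 7 = 4)
E(k, D) = -990 - D (E(k, D) = -2 + (-988 - D) = -990 - D)
J = I*√213 (J = √(-213) = I*√213 ≈ 14.595*I)
l(Y) = (-16 + Y)/(2*Y) (l(Y) = (-16 + Y)/((2*Y)) = (-16 + Y)*(1/(2*Y)) = (-16 + Y)/(2*Y))
E(-387, 295)/((l(-5)*(f(9) + J))) = (-990 - 1*295)/((((½)*(-16 - 5)/(-5))*(4 + I*√213))) = (-990 - 295)/((((½)*(-⅕)*(-21))*(4 + I*√213))) = -1285*10/(21*(4 + I*√213)) = -1285/(42/5 + 21*I*√213/10)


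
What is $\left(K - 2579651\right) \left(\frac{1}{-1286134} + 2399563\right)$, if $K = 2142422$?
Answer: $- \frac{13359984732820089}{12734} \approx -1.0492 \cdot 10^{12}$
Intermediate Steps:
$\left(K - 2579651\right) \left(\frac{1}{-1286134} + 2399563\right) = \left(2142422 - 2579651\right) \left(\frac{1}{-1286134} + 2399563\right) = - 437229 \left(- \frac{1}{1286134} + 2399563\right) = \left(-437229\right) \frac{3086159559441}{1286134} = - \frac{13359984732820089}{12734}$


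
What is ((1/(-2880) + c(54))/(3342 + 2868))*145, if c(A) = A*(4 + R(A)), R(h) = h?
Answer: 261584611/3576960 ≈ 73.130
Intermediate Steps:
c(A) = A*(4 + A)
((1/(-2880) + c(54))/(3342 + 2868))*145 = ((1/(-2880) + 54*(4 + 54))/(3342 + 2868))*145 = ((-1/2880 + 54*58)/6210)*145 = ((-1/2880 + 3132)*(1/6210))*145 = ((9020159/2880)*(1/6210))*145 = (9020159/17884800)*145 = 261584611/3576960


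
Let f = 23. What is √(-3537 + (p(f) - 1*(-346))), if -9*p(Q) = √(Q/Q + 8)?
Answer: I*√28722/3 ≈ 56.492*I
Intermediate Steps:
p(Q) = -⅓ (p(Q) = -√(Q/Q + 8)/9 = -√(1 + 8)/9 = -√9/9 = -⅑*3 = -⅓)
√(-3537 + (p(f) - 1*(-346))) = √(-3537 + (-⅓ - 1*(-346))) = √(-3537 + (-⅓ + 346)) = √(-3537 + 1037/3) = √(-9574/3) = I*√28722/3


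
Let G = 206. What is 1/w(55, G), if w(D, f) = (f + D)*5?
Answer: 1/1305 ≈ 0.00076628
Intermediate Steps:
w(D, f) = 5*D + 5*f (w(D, f) = (D + f)*5 = 5*D + 5*f)
1/w(55, G) = 1/(5*55 + 5*206) = 1/(275 + 1030) = 1/1305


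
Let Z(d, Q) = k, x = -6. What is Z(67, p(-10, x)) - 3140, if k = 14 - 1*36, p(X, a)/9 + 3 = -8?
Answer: -3162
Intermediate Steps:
p(X, a) = -99 (p(X, a) = -27 + 9*(-8) = -27 - 72 = -99)
k = -22 (k = 14 - 36 = -22)
Z(d, Q) = -22
Z(67, p(-10, x)) - 3140 = -22 - 3140 = -3162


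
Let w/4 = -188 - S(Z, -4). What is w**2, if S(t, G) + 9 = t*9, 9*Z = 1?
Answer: 518400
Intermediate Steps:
Z = 1/9 (Z = (1/9)*1 = 1/9 ≈ 0.11111)
S(t, G) = -9 + 9*t (S(t, G) = -9 + t*9 = -9 + 9*t)
w = -720 (w = 4*(-188 - (-9 + 9*(1/9))) = 4*(-188 - (-9 + 1)) = 4*(-188 - 1*(-8)) = 4*(-188 + 8) = 4*(-180) = -720)
w**2 = (-720)**2 = 518400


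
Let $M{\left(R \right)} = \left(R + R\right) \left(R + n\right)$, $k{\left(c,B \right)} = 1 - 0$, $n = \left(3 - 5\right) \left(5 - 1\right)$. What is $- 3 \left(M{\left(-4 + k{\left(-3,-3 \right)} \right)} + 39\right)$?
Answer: $-315$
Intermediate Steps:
$n = -8$ ($n = \left(-2\right) 4 = -8$)
$k{\left(c,B \right)} = 1$ ($k{\left(c,B \right)} = 1 + 0 = 1$)
$M{\left(R \right)} = 2 R \left(-8 + R\right)$ ($M{\left(R \right)} = \left(R + R\right) \left(R - 8\right) = 2 R \left(-8 + R\right)$)
$- 3 \left(M{\left(-4 + k{\left(-3,-3 \right)} \right)} + 39\right) = - 3 \left(2 \left(-4 + 1\right) \left(-8 + \left(-4 + 1\right)\right) + 39\right) = - 3 \left(2 \left(-3\right) \left(-8 - 3\right) + 39\right) = - 3 \left(2 \left(-3\right) \left(-11\right) + 39\right) = - 3 \left(66 + 39\right) = \left(-3\right) 105 = -315$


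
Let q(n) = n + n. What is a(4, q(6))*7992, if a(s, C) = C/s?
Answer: 23976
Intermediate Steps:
q(n) = 2*n
a(4, q(6))*7992 = ((2*6)/4)*7992 = (12*(¼))*7992 = 3*7992 = 23976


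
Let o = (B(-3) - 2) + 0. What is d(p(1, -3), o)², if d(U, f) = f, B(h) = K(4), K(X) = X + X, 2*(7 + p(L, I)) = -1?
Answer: 36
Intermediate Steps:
p(L, I) = -15/2 (p(L, I) = -7 + (½)*(-1) = -7 - ½ = -15/2)
K(X) = 2*X
B(h) = 8 (B(h) = 2*4 = 8)
o = 6 (o = (8 - 2) + 0 = 6 + 0 = 6)
d(p(1, -3), o)² = 6² = 36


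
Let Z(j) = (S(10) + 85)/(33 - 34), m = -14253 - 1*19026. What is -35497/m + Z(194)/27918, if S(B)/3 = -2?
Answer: 329458735/309694374 ≈ 1.0638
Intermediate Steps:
S(B) = -6 (S(B) = 3*(-2) = -6)
m = -33279 (m = -14253 - 19026 = -33279)
Z(j) = -79 (Z(j) = (-6 + 85)/(33 - 34) = 79/(-1) = 79*(-1) = -79)
-35497/m + Z(194)/27918 = -35497/(-33279) - 79/27918 = -35497*(-1/33279) - 79*1/27918 = 35497/33279 - 79/27918 = 329458735/309694374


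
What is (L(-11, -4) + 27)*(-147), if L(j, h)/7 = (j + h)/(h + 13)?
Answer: -2254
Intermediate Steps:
L(j, h) = 7*(h + j)/(13 + h) (L(j, h) = 7*((j + h)/(h + 13)) = 7*((h + j)/(13 + h)) = 7*(h + j)/(13 + h))
(L(-11, -4) + 27)*(-147) = (7*(-4 - 11)/(13 - 4) + 27)*(-147) = (7*(-15)/9 + 27)*(-147) = (7*(⅑)*(-15) + 27)*(-147) = (-35/3 + 27)*(-147) = (46/3)*(-147) = -2254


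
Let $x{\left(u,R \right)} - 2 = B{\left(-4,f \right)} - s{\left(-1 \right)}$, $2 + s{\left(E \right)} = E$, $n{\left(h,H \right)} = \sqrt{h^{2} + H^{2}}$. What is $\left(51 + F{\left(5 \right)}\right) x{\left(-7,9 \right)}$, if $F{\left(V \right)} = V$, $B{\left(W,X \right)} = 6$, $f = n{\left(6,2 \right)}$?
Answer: $616$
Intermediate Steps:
$n{\left(h,H \right)} = \sqrt{H^{2} + h^{2}}$
$s{\left(E \right)} = -2 + E$
$f = 2 \sqrt{10}$ ($f = \sqrt{2^{2} + 6^{2}} = \sqrt{4 + 36} = \sqrt{40} = 2 \sqrt{10} \approx 6.3246$)
$x{\left(u,R \right)} = 11$ ($x{\left(u,R \right)} = 2 + \left(6 - \left(-2 - 1\right)\right) = 2 + \left(6 - -3\right) = 2 + \left(6 + 3\right) = 2 + 9 = 11$)
$\left(51 + F{\left(5 \right)}\right) x{\left(-7,9 \right)} = \left(51 + 5\right) 11 = 56 \cdot 11 = 616$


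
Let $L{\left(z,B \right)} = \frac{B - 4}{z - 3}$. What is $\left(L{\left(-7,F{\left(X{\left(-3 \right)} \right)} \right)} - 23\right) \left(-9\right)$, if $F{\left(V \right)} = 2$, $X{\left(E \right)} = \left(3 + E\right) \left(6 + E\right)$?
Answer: $\frac{1026}{5} \approx 205.2$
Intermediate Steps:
$L{\left(z,B \right)} = \frac{-4 + B}{-3 + z}$
$\left(L{\left(-7,F{\left(X{\left(-3 \right)} \right)} \right)} - 23\right) \left(-9\right) = \left(\frac{-4 + 2}{-3 - 7} - 23\right) \left(-9\right) = \left(\frac{1}{-10} \left(-2\right) - 23\right) \left(-9\right) = \left(\left(- \frac{1}{10}\right) \left(-2\right) - 23\right) \left(-9\right) = \left(\frac{1}{5} - 23\right) \left(-9\right) = \left(- \frac{114}{5}\right) \left(-9\right) = \frac{1026}{5}$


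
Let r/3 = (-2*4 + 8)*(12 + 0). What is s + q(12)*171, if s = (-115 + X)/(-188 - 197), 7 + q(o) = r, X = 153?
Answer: -460883/385 ≈ -1197.1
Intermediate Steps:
r = 0 (r = 3*((-2*4 + 8)*(12 + 0)) = 3*((-8 + 8)*12) = 3*(0*12) = 3*0 = 0)
q(o) = -7 (q(o) = -7 + 0 = -7)
s = -38/385 (s = (-115 + 153)/(-188 - 197) = 38/(-385) = 38*(-1/385) = -38/385 ≈ -0.098701)
s + q(12)*171 = -38/385 - 7*171 = -38/385 - 1197 = -460883/385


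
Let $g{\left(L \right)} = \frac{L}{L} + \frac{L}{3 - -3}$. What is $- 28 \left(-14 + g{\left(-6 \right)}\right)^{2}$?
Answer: $-5488$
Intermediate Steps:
$g{\left(L \right)} = 1 + \frac{L}{6}$ ($g{\left(L \right)} = 1 + \frac{L}{3 + 3} = 1 + \frac{L}{6}$)
$- 28 \left(-14 + g{\left(-6 \right)}\right)^{2} = - 28 \left(-14 + \left(1 + \frac{1}{6} \left(-6\right)\right)\right)^{2} = - 28 \left(-14 + \left(1 - 1\right)\right)^{2} = - 28 \left(-14 + 0\right)^{2} = - 28 \left(-14\right)^{2} = \left(-28\right) 196 = -5488$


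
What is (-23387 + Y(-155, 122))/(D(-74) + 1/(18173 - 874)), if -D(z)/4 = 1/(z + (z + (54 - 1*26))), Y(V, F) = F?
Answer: -12073837050/17329 ≈ -6.9674e+5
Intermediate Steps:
D(z) = -4/(28 + 2*z) (D(z) = -4/(z + (z + (54 - 1*26))) = -4/(z + (z + (54 - 26))) = -4/(z + (z + 28)) = -4/(z + (28 + z)) = -4/(28 + 2*z))
(-23387 + Y(-155, 122))/(D(-74) + 1/(18173 - 874)) = (-23387 + 122)/(-2/(14 - 74) + 1/(18173 - 874)) = -23265/(-2/(-60) + 1/17299) = -23265/(-2*(-1/60) + 1/17299) = -23265/(1/30 + 1/17299) = -23265/17329/518970 = -23265*518970/17329 = -12073837050/17329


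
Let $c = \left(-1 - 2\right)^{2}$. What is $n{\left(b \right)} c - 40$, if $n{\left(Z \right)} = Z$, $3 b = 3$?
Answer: $-31$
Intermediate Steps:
$b = 1$ ($b = \frac{1}{3} \cdot 3 = 1$)
$c = 9$ ($c = \left(-3\right)^{2} = 9$)
$n{\left(b \right)} c - 40 = 1 \cdot 9 - 40 = 9 - 40 = -31$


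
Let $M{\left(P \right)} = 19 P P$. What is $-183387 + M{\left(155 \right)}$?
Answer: $273088$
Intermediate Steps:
$M{\left(P \right)} = 19 P^{2}$
$-183387 + M{\left(155 \right)} = -183387 + 19 \cdot 155^{2} = -183387 + 19 \cdot 24025 = -183387 + 456475 = 273088$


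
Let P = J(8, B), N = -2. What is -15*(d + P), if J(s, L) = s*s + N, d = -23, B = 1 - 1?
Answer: -585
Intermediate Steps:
B = 0
J(s, L) = -2 + s² (J(s, L) = s*s - 2 = s² - 2 = -2 + s²)
P = 62 (P = -2 + 8² = -2 + 64 = 62)
-15*(d + P) = -15*(-23 + 62) = -15*39 = -585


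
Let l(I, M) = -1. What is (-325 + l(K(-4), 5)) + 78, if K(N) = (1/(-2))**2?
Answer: -248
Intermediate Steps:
K(N) = 1/4 (K(N) = (-1/2)**2 = 1/4)
(-325 + l(K(-4), 5)) + 78 = (-325 - 1) + 78 = -326 + 78 = -248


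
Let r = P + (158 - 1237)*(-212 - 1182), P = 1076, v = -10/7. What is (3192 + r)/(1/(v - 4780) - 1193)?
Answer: -50485947180/39929717 ≈ -1264.4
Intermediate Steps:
v = -10/7 (v = (1/7)*(-10) = -10/7 ≈ -1.4286)
r = 1505202 (r = 1076 + (158 - 1237)*(-212 - 1182) = 1076 - 1079*(-1394) = 1076 + 1504126 = 1505202)
(3192 + r)/(1/(v - 4780) - 1193) = (3192 + 1505202)/(1/(-10/7 - 4780) - 1193) = 1508394/(1/(-33470/7) - 1193) = 1508394/(-7/33470 - 1193) = 1508394/(-39929717/33470) = 1508394*(-33470/39929717) = -50485947180/39929717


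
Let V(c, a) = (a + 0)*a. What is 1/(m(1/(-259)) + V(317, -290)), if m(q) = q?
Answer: 259/21781899 ≈ 1.1891e-5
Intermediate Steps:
V(c, a) = a² (V(c, a) = a*a = a²)
1/(m(1/(-259)) + V(317, -290)) = 1/(1/(-259) + (-290)²) = 1/(-1/259 + 84100) = 1/(21781899/259) = 259/21781899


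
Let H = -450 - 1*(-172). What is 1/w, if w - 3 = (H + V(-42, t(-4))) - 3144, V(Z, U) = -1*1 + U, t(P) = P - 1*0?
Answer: -1/3424 ≈ -0.00029206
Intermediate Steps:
t(P) = P (t(P) = P + 0 = P)
H = -278 (H = -450 + 172 = -278)
V(Z, U) = -1 + U
w = -3424 (w = 3 + ((-278 + (-1 - 4)) - 3144) = 3 + ((-278 - 5) - 3144) = 3 + (-283 - 3144) = 3 - 3427 = -3424)
1/w = 1/(-3424) = -1/3424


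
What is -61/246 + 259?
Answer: 63653/246 ≈ 258.75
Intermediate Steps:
-61/246 + 259 = 63653/246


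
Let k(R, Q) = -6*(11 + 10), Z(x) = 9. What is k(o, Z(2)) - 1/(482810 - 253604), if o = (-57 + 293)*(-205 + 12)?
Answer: -28879957/229206 ≈ -126.00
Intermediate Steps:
o = -45548 (o = 236*(-193) = -45548)
k(R, Q) = -126 (k(R, Q) = -6*21 = -126)
k(o, Z(2)) - 1/(482810 - 253604) = -126 - 1/(482810 - 253604) = -126 - 1/229206 = -28879957/229206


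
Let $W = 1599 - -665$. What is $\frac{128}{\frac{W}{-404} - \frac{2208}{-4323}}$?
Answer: $- \frac{9314624}{370635} \approx -25.132$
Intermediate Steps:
$W = 2264$ ($W = 1599 + 665 = 2264$)
$\frac{128}{\frac{W}{-404} - \frac{2208}{-4323}} = \frac{128}{\frac{2264}{-404} - \frac{2208}{-4323}} = \frac{128}{2264 \left(- \frac{1}{404}\right) - - \frac{736}{1441}} = \frac{128}{- \frac{566}{101} + \frac{736}{1441}} = \frac{128}{- \frac{741270}{145541}} = 128 \left(- \frac{145541}{741270}\right) = - \frac{9314624}{370635}$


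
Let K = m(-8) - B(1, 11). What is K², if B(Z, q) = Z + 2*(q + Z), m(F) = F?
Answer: 1089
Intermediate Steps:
B(Z, q) = 2*q + 3*Z (B(Z, q) = Z + 2*(Z + q) = Z + (2*Z + 2*q) = 2*q + 3*Z)
K = -33 (K = -8 - (2*11 + 3*1) = -8 - (22 + 3) = -8 - 1*25 = -8 - 25 = -33)
K² = (-33)² = 1089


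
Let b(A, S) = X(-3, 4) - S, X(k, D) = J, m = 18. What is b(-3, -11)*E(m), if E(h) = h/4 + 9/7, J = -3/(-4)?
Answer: 3807/56 ≈ 67.982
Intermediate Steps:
J = 3/4 (J = -3*(-1/4) = 3/4 ≈ 0.75000)
X(k, D) = 3/4
E(h) = 9/7 + h/4 (E(h) = h*(1/4) + 9*(1/7) = h/4 + 9/7 = 9/7 + h/4)
b(A, S) = 3/4 - S
b(-3, -11)*E(m) = (3/4 - 1*(-11))*(9/7 + (1/4)*18) = (3/4 + 11)*(9/7 + 9/2) = (47/4)*(81/14) = 3807/56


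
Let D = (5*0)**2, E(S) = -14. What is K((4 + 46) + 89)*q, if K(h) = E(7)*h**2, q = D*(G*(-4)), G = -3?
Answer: 0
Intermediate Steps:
D = 0 (D = 0**2 = 0)
q = 0 (q = 0*(-3*(-4)) = 0*12 = 0)
K(h) = -14*h**2
K((4 + 46) + 89)*q = -14*((4 + 46) + 89)**2*0 = -14*(50 + 89)**2*0 = -14*139**2*0 = -14*19321*0 = -270494*0 = 0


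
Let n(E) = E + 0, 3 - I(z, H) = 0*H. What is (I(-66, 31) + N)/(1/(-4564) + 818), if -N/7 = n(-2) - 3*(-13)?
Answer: -1168384/3733351 ≈ -0.31296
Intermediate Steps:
I(z, H) = 3 (I(z, H) = 3 - 0*H = 3 - 1*0 = 3 + 0 = 3)
n(E) = E
N = -259 (N = -7*(-2 - 3*(-13)) = -7*(-2 + 39) = -7*37 = -259)
(I(-66, 31) + N)/(1/(-4564) + 818) = (3 - 259)/(1/(-4564) + 818) = -256/(-1/4564 + 818) = -256/3733351/4564 = -256*4564/3733351 = -1168384/3733351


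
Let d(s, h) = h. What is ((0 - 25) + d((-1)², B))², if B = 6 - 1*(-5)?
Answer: 196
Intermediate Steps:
B = 11 (B = 6 + 5 = 11)
((0 - 25) + d((-1)², B))² = ((0 - 25) + 11)² = (-25 + 11)² = (-14)² = 196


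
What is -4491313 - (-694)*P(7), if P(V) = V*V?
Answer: -4457307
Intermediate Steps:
P(V) = V**2
-4491313 - (-694)*P(7) = -4491313 - (-694)*7**2 = -4491313 - (-694)*49 = -4491313 - 1*(-34006) = -4491313 + 34006 = -4457307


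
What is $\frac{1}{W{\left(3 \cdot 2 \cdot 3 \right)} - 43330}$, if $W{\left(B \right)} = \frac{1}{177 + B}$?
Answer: $- \frac{195}{8449349} \approx -2.3079 \cdot 10^{-5}$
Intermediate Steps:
$\frac{1}{W{\left(3 \cdot 2 \cdot 3 \right)} - 43330} = \frac{1}{\frac{1}{177 + 3 \cdot 2 \cdot 3} - 43330} = \frac{1}{\frac{1}{177 + 6 \cdot 3} - 43330} = \frac{1}{\frac{1}{177 + 18} - 43330} = \frac{1}{\frac{1}{195} - 43330} = \frac{1}{- \frac{8449349}{195}} = - \frac{195}{8449349}$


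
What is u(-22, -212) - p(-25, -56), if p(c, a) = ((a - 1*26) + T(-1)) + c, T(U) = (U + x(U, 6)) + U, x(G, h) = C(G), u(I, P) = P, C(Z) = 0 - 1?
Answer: -102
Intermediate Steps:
C(Z) = -1
x(G, h) = -1
T(U) = -1 + 2*U (T(U) = (U - 1) + U = (-1 + U) + U = -1 + 2*U)
p(c, a) = -29 + a + c (p(c, a) = ((a - 1*26) + (-1 + 2*(-1))) + c = ((a - 26) + (-1 - 2)) + c = ((-26 + a) - 3) + c = (-29 + a) + c = -29 + a + c)
u(-22, -212) - p(-25, -56) = -212 - (-29 - 56 - 25) = -212 - 1*(-110) = -212 + 110 = -102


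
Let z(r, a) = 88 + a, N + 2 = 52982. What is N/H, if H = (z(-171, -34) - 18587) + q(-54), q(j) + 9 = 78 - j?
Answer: -5298/1841 ≈ -2.8778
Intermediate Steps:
N = 52980 (N = -2 + 52982 = 52980)
q(j) = 69 - j (q(j) = -9 + (78 - j) = 69 - j)
H = -18410 (H = ((88 - 34) - 18587) + (69 - 1*(-54)) = (54 - 18587) + (69 + 54) = -18533 + 123 = -18410)
N/H = 52980/(-18410) = 52980*(-1/18410) = -5298/1841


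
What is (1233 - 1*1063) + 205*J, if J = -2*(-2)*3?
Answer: 2630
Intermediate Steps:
J = 12 (J = 4*3 = 12)
(1233 - 1*1063) + 205*J = (1233 - 1*1063) + 205*12 = (1233 - 1063) + 2460 = 170 + 2460 = 2630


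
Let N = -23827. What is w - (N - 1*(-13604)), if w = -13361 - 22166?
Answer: -25304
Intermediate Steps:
w = -35527
w - (N - 1*(-13604)) = -35527 - (-23827 - 1*(-13604)) = -35527 - (-23827 + 13604) = -35527 - 1*(-10223) = -35527 + 10223 = -25304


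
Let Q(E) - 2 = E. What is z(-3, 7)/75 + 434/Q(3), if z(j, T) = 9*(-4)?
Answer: 2158/25 ≈ 86.320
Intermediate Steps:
Q(E) = 2 + E
z(j, T) = -36
z(-3, 7)/75 + 434/Q(3) = -36/75 + 434/(2 + 3) = -36*1/75 + 434/5 = -12/25 + 434*(⅕) = -12/25 + 434/5 = 2158/25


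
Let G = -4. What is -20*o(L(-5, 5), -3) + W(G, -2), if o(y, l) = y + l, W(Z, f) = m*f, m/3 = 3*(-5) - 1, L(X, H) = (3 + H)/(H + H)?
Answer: 140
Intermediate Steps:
L(X, H) = (3 + H)/(2*H) (L(X, H) = (3 + H)/((2*H)) = (3 + H)*(1/(2*H)) = (3 + H)/(2*H))
m = -48 (m = 3*(3*(-5) - 1) = 3*(-15 - 1) = 3*(-16) = -48)
W(Z, f) = -48*f
o(y, l) = l + y
-20*o(L(-5, 5), -3) + W(G, -2) = -20*(-3 + (½)*(3 + 5)/5) - 48*(-2) = -20*(-3 + (½)*(⅕)*8) + 96 = -20*(-3 + ⅘) + 96 = -20*(-11/5) + 96 = 44 + 96 = 140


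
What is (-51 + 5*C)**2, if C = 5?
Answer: 676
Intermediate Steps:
(-51 + 5*C)**2 = (-51 + 5*5)**2 = (-51 + 25)**2 = (-26)**2 = 676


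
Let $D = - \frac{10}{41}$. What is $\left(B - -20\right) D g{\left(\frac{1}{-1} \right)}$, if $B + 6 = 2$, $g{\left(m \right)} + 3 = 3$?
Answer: $0$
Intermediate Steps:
$g{\left(m \right)} = 0$ ($g{\left(m \right)} = -3 + 3 = 0$)
$B = -4$ ($B = -6 + 2 = -4$)
$D = - \frac{10}{41}$ ($D = \left(-10\right) \frac{1}{41} = - \frac{10}{41} \approx -0.2439$)
$\left(B - -20\right) D g{\left(\frac{1}{-1} \right)} = \left(-4 - -20\right) \left(- \frac{10}{41}\right) 0 = \left(-4 + 20\right) \left(- \frac{10}{41}\right) 0 = 16 \left(- \frac{10}{41}\right) 0 = \left(- \frac{160}{41}\right) 0 = 0$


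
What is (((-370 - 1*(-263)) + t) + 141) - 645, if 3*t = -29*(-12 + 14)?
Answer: -1891/3 ≈ -630.33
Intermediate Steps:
t = -58/3 (t = (-29*(-12 + 14))/3 = (-29*2)/3 = (⅓)*(-58) = -58/3 ≈ -19.333)
(((-370 - 1*(-263)) + t) + 141) - 645 = (((-370 - 1*(-263)) - 58/3) + 141) - 645 = (((-370 + 263) - 58/3) + 141) - 645 = ((-107 - 58/3) + 141) - 645 = (-379/3 + 141) - 645 = 44/3 - 645 = -1891/3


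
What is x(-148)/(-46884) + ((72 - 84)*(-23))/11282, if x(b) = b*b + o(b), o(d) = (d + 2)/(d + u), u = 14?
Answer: -7845473417/17719667148 ≈ -0.44276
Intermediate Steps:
o(d) = (2 + d)/(14 + d) (o(d) = (d + 2)/(d + 14) = (2 + d)/(14 + d))
x(b) = b² + (2 + b)/(14 + b) (x(b) = b*b + (2 + b)/(14 + b) = b² + (2 + b)/(14 + b))
x(-148)/(-46884) + ((72 - 84)*(-23))/11282 = ((2 - 148 + (-148)²*(14 - 148))/(14 - 148))/(-46884) + ((72 - 84)*(-23))/11282 = ((2 - 148 + 21904*(-134))/(-134))*(-1/46884) - 12*(-23)*(1/11282) = -(2 - 148 - 2935136)/134*(-1/46884) + 276*(1/11282) = -1/134*(-2935282)*(-1/46884) + 138/5641 = (1467641/67)*(-1/46884) + 138/5641 = -1467641/3141228 + 138/5641 = -7845473417/17719667148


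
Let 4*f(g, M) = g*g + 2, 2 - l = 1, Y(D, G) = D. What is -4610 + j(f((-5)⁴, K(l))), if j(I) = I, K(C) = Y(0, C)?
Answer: 372187/4 ≈ 93047.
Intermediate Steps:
l = 1 (l = 2 - 1*1 = 2 - 1 = 1)
K(C) = 0
f(g, M) = ½ + g²/4 (f(g, M) = (g*g + 2)/4 = (g² + 2)/4 = (2 + g²)/4 = ½ + g²/4)
-4610 + j(f((-5)⁴, K(l))) = -4610 + (½ + ((-5)⁴)²/4) = -4610 + (½ + (¼)*625²) = -4610 + (½ + (¼)*390625) = -4610 + (½ + 390625/4) = -4610 + 390627/4 = 372187/4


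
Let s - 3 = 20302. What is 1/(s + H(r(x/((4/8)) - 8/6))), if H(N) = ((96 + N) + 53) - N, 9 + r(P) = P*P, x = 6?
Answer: 1/20454 ≈ 4.8890e-5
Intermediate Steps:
r(P) = -9 + P**2 (r(P) = -9 + P*P = -9 + P**2)
s = 20305 (s = 3 + 20302 = 20305)
H(N) = 149 (H(N) = (149 + N) - N = 149)
1/(s + H(r(x/((4/8)) - 8/6))) = 1/(20305 + 149) = 1/20454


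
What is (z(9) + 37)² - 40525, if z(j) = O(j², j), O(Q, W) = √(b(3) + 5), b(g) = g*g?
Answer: -39142 + 74*√14 ≈ -38865.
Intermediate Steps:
b(g) = g²
O(Q, W) = √14 (O(Q, W) = √(3² + 5) = √(9 + 5) = √14)
z(j) = √14
(z(9) + 37)² - 40525 = (√14 + 37)² - 40525 = (37 + √14)² - 40525 = -40525 + (37 + √14)²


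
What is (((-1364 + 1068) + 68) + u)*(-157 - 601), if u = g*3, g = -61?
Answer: 311538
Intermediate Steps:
u = -183 (u = -61*3 = -183)
(((-1364 + 1068) + 68) + u)*(-157 - 601) = (((-1364 + 1068) + 68) - 183)*(-157 - 601) = ((-296 + 68) - 183)*(-758) = (-228 - 183)*(-758) = -411*(-758) = 311538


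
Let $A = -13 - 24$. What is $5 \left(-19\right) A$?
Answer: $3515$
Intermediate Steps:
$A = -37$ ($A = -13 - 24 = -37$)
$5 \left(-19\right) A = 5 \left(-19\right) \left(-37\right) = \left(-95\right) \left(-37\right) = 3515$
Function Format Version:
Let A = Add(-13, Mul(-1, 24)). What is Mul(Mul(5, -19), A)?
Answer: 3515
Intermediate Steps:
A = -37 (A = Add(-13, -24) = -37)
Mul(Mul(5, -19), A) = Mul(Mul(5, -19), -37) = Mul(-95, -37) = 3515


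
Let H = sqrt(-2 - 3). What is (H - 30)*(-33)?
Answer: 990 - 33*I*sqrt(5) ≈ 990.0 - 73.79*I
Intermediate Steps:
H = I*sqrt(5) (H = sqrt(-5) = I*sqrt(5) ≈ 2.2361*I)
(H - 30)*(-33) = (I*sqrt(5) - 30)*(-33) = (-30 + I*sqrt(5))*(-33) = 990 - 33*I*sqrt(5)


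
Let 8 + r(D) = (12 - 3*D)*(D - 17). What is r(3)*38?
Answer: -1900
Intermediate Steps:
r(D) = -8 + (-17 + D)*(12 - 3*D) (r(D) = -8 + (12 - 3*D)*(D - 17) = -8 + (12 - 3*D)*(-17 + D) = -8 + (-17 + D)*(12 - 3*D))
r(3)*38 = (-212 - 3*3**2 + 63*3)*38 = (-212 - 3*9 + 189)*38 = (-212 - 27 + 189)*38 = -50*38 = -1900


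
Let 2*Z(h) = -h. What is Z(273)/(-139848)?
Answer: 91/93232 ≈ 0.00097606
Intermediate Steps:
Z(h) = -h/2 (Z(h) = (-h)/2 = -h/2)
Z(273)/(-139848) = -½*273/(-139848) = -273/2*(-1/139848) = 91/93232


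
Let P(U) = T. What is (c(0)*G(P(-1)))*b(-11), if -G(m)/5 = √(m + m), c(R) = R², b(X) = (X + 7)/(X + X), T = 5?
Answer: 0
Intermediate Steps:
P(U) = 5
b(X) = (7 + X)/(2*X) (b(X) = (7 + X)/((2*X)) = (7 + X)*(1/(2*X)) = (7 + X)/(2*X))
G(m) = -5*√2*√m (G(m) = -5*√(m + m) = -5*√2*√m)
(c(0)*G(P(-1)))*b(-11) = (0²*(-5*√2*√5))*((½)*(7 - 11)/(-11)) = (0*(-5*√10))*((½)*(-1/11)*(-4)) = 0*(2/11) = 0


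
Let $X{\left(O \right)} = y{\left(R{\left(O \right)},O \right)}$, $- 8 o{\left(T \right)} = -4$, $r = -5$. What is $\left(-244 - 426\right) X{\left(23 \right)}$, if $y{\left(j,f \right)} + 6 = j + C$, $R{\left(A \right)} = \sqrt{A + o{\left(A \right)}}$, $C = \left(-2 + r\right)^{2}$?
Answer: $-28810 - 335 \sqrt{94} \approx -32058.0$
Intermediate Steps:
$o{\left(T \right)} = \frac{1}{2}$ ($o{\left(T \right)} = \left(- \frac{1}{8}\right) \left(-4\right) = \frac{1}{2}$)
$C = 49$ ($C = \left(-2 - 5\right)^{2} = \left(-7\right)^{2} = 49$)
$R{\left(A \right)} = \sqrt{\frac{1}{2} + A}$ ($R{\left(A \right)} = \sqrt{A + \frac{1}{2}} = \sqrt{\frac{1}{2} + A}$)
$y{\left(j,f \right)} = 43 + j$ ($y{\left(j,f \right)} = -6 + \left(j + 49\right) = -6 + \left(49 + j\right) = 43 + j$)
$X{\left(O \right)} = 43 + \frac{\sqrt{2 + 4 O}}{2}$
$\left(-244 - 426\right) X{\left(23 \right)} = \left(-244 - 426\right) \left(43 + \frac{\sqrt{2 + 4 \cdot 23}}{2}\right) = - 670 \left(43 + \frac{\sqrt{2 + 92}}{2}\right) = - 670 \left(43 + \frac{\sqrt{94}}{2}\right) = -28810 - 335 \sqrt{94}$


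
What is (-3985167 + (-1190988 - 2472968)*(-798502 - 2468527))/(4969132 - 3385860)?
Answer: 11970246521557/1583272 ≈ 7.5604e+6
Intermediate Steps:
(-3985167 + (-1190988 - 2472968)*(-798502 - 2468527))/(4969132 - 3385860) = (-3985167 - 3663956*(-3267029))/1583272 = (-3985167 + 11970250506724)*(1/1583272) = 11970246521557*(1/1583272) = 11970246521557/1583272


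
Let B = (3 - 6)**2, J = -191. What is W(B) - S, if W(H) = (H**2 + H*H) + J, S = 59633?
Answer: -59662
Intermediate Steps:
B = 9 (B = (-3)**2 = 9)
W(H) = -191 + 2*H**2 (W(H) = (H**2 + H*H) - 191 = (H**2 + H**2) - 191 = 2*H**2 - 191 = -191 + 2*H**2)
W(B) - S = (-191 + 2*9**2) - 1*59633 = (-191 + 2*81) - 59633 = (-191 + 162) - 59633 = -29 - 59633 = -59662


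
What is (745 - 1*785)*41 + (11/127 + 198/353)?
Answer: -73493811/44831 ≈ -1639.4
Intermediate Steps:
(745 - 1*785)*41 + (11/127 + 198/353) = (745 - 785)*41 + (11*(1/127) + 198*(1/353)) = -40*41 + (11/127 + 198/353) = -1640 + 29029/44831 = -73493811/44831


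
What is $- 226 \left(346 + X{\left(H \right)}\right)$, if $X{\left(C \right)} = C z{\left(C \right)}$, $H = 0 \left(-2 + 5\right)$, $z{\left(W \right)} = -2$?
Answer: $-78196$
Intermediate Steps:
$H = 0$ ($H = 0 \cdot 3 = 0$)
$X{\left(C \right)} = - 2 C$ ($X{\left(C \right)} = C \left(-2\right) = - 2 C$)
$- 226 \left(346 + X{\left(H \right)}\right) = - 226 \left(346 - 0\right) = - 226 \left(346 + 0\right) = \left(-226\right) 346 = -78196$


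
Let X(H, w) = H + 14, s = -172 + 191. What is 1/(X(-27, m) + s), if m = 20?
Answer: ⅙ ≈ 0.16667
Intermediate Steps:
s = 19
X(H, w) = 14 + H
1/(X(-27, m) + s) = 1/((14 - 27) + 19) = 1/(-13 + 19) = 1/6 = ⅙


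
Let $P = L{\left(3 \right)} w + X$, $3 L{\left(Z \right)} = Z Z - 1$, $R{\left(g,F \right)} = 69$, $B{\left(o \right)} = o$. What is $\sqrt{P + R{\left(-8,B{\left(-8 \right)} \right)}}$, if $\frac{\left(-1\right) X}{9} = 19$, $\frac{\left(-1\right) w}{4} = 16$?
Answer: $\frac{i \sqrt{2454}}{3} \approx 16.513 i$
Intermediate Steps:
$w = -64$ ($w = \left(-4\right) 16 = -64$)
$X = -171$ ($X = \left(-9\right) 19 = -171$)
$L{\left(Z \right)} = - \frac{1}{3} + \frac{Z^{2}}{3}$ ($L{\left(Z \right)} = \frac{Z Z - 1}{3} = \frac{Z^{2} - 1}{3} = \frac{-1 + Z^{2}}{3} = - \frac{1}{3} + \frac{Z^{2}}{3}$)
$P = - \frac{1025}{3}$ ($P = \left(- \frac{1}{3} + \frac{3^{2}}{3}\right) \left(-64\right) - 171 = \left(- \frac{1}{3} + \frac{1}{3} \cdot 9\right) \left(-64\right) - 171 = \left(- \frac{1}{3} + 3\right) \left(-64\right) - 171 = \frac{8}{3} \left(-64\right) - 171 = - \frac{512}{3} - 171 = - \frac{1025}{3} \approx -341.67$)
$\sqrt{P + R{\left(-8,B{\left(-8 \right)} \right)}} = \sqrt{- \frac{1025}{3} + 69} = \sqrt{- \frac{818}{3}} = \frac{i \sqrt{2454}}{3}$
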